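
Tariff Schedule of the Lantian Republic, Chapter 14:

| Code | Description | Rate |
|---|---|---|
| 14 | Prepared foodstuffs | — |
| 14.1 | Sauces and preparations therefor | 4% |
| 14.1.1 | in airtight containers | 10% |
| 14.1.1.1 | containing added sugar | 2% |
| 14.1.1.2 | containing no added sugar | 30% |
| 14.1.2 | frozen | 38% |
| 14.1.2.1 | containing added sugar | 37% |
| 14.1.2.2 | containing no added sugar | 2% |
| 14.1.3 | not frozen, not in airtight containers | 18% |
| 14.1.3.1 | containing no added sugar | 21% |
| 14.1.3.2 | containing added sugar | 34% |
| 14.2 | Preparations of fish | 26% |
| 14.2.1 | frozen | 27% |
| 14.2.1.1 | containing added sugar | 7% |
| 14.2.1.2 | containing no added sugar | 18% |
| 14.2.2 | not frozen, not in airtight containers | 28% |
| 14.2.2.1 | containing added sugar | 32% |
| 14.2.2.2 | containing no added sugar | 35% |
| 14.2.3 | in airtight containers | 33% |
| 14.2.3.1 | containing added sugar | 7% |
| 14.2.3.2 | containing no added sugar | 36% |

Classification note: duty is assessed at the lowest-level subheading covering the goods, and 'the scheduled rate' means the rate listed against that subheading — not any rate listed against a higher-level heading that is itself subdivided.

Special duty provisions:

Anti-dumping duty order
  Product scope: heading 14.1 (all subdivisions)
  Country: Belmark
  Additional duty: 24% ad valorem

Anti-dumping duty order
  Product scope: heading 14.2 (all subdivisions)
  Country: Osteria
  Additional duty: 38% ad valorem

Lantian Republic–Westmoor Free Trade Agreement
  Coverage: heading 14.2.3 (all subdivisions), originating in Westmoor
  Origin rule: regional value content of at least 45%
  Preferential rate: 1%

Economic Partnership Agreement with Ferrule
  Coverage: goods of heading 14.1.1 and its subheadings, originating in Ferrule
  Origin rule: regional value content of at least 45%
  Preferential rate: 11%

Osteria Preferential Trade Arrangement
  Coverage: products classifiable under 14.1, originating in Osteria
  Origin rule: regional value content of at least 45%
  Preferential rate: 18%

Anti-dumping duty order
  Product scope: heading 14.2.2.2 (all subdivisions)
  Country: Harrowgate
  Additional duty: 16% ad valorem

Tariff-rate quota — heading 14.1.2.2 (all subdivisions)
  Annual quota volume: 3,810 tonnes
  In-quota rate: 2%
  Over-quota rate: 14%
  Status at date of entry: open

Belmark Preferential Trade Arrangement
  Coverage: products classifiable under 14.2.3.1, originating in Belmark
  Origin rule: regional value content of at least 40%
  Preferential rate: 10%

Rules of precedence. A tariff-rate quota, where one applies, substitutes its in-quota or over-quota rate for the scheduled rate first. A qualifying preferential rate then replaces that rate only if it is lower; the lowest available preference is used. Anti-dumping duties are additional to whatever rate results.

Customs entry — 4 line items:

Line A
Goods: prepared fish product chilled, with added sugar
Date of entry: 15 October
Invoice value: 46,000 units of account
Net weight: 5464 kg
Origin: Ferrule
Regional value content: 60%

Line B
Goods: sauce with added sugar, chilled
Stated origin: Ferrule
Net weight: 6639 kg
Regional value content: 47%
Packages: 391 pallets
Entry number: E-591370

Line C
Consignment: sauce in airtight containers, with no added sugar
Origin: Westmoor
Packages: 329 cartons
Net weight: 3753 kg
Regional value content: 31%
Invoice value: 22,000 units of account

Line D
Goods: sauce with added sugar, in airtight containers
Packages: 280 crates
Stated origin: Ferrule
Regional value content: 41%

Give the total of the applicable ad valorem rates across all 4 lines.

98%

Line A: prepared fish product → 14.2; chilled → 14.2.2; with added sugar → 14.2.2.1. Scheduled 32%. Ferrule agreement on 14.1.1: 14.2.2.1 not covered. → 32%.
Line B: sauce → 14.1; chilled → 14.1.3; with added sugar → 14.1.3.2. Scheduled 34%. Ferrule agreement on 14.1.1: 14.1.3.2 not covered. → 34%.
Line C: sauce → 14.1; in airtight containers → 14.1.1; with no added sugar → 14.1.1.2. Scheduled 30%. Westmoor agreement on 14.2.3: 14.1.1.2 not covered. → 30%.
Line D: sauce → 14.1; in airtight containers → 14.1.1; with added sugar → 14.1.1.1. Scheduled 2%. Ferrule agreement on 14.1.1: RVC < 45%. → 2%.
Sum: 32% + 34% + 30% + 2% = 98%.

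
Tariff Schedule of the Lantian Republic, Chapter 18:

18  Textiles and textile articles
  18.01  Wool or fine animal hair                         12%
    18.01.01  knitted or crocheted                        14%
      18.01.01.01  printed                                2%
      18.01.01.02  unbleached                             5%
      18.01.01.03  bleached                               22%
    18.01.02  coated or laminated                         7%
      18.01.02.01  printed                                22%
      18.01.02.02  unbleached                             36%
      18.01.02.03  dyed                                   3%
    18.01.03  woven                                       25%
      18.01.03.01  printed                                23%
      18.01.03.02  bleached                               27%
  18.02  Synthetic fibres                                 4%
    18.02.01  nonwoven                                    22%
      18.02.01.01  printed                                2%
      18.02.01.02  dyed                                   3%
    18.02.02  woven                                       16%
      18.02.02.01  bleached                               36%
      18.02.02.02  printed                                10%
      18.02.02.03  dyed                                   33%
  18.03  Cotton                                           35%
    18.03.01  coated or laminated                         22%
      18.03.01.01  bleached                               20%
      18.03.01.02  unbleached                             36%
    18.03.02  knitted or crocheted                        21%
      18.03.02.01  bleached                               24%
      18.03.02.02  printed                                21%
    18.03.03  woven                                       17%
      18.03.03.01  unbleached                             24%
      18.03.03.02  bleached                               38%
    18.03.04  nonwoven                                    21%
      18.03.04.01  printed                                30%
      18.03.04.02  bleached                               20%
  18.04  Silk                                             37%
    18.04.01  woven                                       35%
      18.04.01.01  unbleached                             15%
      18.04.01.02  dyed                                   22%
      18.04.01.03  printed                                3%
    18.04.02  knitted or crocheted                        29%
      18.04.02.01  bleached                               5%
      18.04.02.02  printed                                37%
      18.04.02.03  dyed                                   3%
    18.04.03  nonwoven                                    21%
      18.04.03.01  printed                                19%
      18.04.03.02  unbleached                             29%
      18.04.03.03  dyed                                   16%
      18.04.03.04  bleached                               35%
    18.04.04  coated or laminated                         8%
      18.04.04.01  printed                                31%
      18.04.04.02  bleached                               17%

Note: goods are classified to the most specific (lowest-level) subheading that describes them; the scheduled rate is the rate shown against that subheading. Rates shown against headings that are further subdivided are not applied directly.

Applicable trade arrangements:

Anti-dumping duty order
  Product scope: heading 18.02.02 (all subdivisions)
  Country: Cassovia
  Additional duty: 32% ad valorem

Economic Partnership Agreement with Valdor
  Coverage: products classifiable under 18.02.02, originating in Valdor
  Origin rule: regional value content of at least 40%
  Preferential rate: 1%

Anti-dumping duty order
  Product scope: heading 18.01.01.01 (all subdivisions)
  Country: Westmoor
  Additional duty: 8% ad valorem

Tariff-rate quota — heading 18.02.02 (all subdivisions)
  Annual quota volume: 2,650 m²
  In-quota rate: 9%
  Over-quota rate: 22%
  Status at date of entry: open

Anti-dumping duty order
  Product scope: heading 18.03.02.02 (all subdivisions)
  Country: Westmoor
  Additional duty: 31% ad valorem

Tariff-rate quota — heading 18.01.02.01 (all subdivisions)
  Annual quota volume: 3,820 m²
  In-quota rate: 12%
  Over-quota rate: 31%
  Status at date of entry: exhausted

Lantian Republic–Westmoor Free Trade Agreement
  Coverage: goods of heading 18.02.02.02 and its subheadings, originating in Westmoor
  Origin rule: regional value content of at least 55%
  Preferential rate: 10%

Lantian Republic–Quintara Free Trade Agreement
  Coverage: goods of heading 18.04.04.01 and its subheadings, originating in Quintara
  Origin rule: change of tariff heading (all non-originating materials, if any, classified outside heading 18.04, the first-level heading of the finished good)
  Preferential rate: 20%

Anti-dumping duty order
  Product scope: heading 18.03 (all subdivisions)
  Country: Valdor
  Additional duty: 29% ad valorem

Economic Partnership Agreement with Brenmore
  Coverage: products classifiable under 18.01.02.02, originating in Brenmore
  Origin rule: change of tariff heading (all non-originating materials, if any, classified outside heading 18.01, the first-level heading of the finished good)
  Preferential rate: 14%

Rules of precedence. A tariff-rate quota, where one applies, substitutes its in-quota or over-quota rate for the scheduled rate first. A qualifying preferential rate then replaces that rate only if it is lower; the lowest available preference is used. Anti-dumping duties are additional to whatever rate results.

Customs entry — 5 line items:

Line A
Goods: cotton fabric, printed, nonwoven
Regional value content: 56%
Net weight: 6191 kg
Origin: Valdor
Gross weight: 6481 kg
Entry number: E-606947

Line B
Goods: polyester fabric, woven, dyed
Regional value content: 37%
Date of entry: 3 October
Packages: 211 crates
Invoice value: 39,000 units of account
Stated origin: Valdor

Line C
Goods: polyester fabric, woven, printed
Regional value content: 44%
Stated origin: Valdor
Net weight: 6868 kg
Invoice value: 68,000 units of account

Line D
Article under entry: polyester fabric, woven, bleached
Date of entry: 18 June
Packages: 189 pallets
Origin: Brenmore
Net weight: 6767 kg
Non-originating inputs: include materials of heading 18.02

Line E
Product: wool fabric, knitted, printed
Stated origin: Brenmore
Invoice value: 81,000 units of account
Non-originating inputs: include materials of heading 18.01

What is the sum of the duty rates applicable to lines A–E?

Line A: cotton → 18.03; nonwoven → 18.03.04; printed → 18.03.04.01. Scheduled 30%. Valdor agreement on 18.02.02: 18.03.04.01 not covered; anti-dumping (Valdor, 18.03): +29%; total 30% + 29% = 59%. → 59%.
Line B: polyester → 18.02; woven → 18.02.02; dyed → 18.02.02.03. Scheduled 33%. quota on 18.02.02 open → in-quota 9%; Valdor agreement on 18.02.02: RVC < 40%. → 9%.
Line C: polyester → 18.02; woven → 18.02.02; printed → 18.02.02.02. Scheduled 10%. quota on 18.02.02 open → in-quota 9%; Valdor agreement on 18.02.02: RVC ≥ 40% → 1% available; preferential 1%. → 1%.
Line D: polyester → 18.02; woven → 18.02.02; bleached → 18.02.02.01. Scheduled 36%. quota on 18.02.02 open → in-quota 9%; Brenmore agreement on 18.01.02.02: 18.02.02.01 not covered. → 9%.
Line E: wool → 18.01; knitted → 18.01.01; printed → 18.01.01.01. Scheduled 2%. Brenmore agreement on 18.01.02.02: 18.01.01.01 not covered. → 2%.
Sum: 59% + 9% + 1% + 9% + 2% = 80%.

80%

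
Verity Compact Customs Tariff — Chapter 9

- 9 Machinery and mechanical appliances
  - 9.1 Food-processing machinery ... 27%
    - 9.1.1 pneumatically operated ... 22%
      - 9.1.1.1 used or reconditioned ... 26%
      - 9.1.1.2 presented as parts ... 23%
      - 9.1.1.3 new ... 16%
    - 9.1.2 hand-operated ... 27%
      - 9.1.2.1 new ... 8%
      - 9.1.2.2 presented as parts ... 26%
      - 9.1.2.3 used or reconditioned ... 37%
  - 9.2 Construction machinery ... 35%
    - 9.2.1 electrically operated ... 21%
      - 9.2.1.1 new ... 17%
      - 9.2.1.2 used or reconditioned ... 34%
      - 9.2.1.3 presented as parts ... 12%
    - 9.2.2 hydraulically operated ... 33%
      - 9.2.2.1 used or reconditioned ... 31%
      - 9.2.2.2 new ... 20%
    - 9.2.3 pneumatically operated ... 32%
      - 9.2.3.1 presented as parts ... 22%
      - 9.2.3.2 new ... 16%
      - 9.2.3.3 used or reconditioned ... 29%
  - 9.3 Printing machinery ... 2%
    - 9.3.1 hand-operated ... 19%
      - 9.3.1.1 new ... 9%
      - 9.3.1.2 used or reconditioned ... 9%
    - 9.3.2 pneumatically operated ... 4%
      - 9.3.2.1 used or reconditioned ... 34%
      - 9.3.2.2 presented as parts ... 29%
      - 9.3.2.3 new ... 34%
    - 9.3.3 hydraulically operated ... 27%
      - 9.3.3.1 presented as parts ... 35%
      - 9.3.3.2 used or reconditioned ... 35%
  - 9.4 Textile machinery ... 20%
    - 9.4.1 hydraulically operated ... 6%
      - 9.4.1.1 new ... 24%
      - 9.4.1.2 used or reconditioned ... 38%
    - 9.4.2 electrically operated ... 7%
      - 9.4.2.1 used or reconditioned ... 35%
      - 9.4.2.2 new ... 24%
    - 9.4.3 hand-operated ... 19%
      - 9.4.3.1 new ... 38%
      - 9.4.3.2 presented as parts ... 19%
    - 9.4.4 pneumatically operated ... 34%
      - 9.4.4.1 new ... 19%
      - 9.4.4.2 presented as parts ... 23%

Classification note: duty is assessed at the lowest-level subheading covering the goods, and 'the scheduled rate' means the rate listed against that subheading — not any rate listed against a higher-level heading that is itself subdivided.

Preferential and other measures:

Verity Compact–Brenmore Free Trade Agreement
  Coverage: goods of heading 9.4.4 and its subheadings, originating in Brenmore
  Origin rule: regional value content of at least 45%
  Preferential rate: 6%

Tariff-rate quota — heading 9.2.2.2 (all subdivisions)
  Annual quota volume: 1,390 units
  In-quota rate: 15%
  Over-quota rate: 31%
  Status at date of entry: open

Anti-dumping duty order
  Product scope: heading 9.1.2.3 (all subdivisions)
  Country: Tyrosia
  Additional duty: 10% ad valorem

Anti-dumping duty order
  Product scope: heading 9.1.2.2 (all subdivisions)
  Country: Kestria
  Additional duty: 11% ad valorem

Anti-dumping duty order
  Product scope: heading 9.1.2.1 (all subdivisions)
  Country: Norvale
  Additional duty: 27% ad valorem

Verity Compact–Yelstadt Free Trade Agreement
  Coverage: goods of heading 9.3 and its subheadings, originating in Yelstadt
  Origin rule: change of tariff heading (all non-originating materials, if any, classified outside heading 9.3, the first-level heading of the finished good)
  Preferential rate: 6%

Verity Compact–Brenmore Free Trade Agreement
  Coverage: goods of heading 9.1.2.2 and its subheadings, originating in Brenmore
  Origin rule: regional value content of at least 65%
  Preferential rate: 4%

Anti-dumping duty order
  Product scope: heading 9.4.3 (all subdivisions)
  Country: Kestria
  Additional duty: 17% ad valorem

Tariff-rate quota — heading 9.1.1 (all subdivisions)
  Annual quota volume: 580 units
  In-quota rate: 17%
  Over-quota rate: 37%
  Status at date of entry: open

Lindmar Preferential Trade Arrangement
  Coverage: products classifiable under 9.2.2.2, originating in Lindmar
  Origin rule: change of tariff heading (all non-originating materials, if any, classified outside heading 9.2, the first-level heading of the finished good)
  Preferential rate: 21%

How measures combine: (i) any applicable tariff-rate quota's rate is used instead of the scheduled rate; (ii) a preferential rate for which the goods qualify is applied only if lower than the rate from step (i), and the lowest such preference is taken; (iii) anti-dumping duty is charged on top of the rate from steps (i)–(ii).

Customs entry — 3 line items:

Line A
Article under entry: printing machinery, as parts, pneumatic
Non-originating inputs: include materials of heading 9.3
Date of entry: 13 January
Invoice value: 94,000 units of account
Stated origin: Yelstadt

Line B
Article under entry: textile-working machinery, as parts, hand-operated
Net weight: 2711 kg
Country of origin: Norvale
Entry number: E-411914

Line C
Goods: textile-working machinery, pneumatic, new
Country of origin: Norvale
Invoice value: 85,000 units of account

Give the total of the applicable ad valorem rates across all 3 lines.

Line A: printing → 9.3; pneumatic → 9.3.2; as parts → 9.3.2.2. Scheduled 29%. Yelstadt agreement on 9.3: CTH not met. → 29%.
Line B: textile-working → 9.4; hand-operated → 9.4.3; as parts → 9.4.3.2. Scheduled 19%. No special measure applies. → 19%.
Line C: textile-working → 9.4; pneumatic → 9.4.4; new → 9.4.4.1. Scheduled 19%. No special measure applies. → 19%.
Sum: 29% + 19% + 19% = 67%.

67%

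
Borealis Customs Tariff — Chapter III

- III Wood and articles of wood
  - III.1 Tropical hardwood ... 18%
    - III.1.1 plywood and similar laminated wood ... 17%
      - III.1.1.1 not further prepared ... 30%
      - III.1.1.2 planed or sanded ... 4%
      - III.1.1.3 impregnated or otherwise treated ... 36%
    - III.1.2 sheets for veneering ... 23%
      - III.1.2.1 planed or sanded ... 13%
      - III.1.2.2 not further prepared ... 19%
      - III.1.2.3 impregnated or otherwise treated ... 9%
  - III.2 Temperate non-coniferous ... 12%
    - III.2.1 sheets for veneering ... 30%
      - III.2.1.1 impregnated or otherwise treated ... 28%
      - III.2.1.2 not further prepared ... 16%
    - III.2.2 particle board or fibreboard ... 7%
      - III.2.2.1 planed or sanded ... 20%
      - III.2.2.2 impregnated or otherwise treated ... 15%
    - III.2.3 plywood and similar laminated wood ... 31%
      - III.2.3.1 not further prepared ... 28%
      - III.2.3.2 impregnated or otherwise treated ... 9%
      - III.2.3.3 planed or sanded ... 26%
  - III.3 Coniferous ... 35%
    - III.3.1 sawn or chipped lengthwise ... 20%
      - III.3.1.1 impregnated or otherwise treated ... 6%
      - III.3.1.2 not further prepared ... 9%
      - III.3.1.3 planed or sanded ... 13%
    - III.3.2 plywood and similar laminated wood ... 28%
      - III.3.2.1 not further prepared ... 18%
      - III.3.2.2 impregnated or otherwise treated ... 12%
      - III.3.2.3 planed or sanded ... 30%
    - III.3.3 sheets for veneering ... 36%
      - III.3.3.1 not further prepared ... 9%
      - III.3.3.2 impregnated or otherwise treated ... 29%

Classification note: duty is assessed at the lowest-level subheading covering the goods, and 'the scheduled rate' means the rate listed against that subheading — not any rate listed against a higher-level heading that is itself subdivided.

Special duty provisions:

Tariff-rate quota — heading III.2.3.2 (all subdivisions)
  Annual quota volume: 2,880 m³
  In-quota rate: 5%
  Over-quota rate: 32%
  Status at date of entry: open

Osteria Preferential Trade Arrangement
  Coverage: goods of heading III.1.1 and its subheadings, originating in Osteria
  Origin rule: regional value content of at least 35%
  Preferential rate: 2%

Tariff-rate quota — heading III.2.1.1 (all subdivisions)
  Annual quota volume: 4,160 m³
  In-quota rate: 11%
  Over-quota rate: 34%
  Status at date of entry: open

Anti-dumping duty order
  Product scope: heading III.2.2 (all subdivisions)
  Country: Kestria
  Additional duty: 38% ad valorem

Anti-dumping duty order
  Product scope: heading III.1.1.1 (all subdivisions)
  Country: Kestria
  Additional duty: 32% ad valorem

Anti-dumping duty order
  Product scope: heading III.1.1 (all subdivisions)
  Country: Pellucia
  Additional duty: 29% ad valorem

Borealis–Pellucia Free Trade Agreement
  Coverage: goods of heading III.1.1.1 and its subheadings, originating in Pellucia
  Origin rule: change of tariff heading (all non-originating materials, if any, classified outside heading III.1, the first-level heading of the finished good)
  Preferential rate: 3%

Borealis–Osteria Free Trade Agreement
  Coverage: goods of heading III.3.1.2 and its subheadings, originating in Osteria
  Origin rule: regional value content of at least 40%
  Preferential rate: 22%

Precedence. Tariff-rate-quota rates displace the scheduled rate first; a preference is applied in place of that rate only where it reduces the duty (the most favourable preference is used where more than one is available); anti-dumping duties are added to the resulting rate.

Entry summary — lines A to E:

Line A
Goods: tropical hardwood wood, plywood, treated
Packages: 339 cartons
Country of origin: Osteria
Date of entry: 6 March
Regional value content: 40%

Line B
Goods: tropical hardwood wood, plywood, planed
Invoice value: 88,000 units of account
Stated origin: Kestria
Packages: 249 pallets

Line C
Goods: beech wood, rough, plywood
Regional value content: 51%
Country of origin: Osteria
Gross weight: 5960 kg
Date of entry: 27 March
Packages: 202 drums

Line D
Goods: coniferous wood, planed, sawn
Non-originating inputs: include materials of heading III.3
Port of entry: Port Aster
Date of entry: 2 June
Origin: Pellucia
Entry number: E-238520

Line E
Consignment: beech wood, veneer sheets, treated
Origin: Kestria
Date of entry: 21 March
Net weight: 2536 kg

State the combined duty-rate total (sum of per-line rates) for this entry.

58%

Line A: tropical hardwood → III.1; plywood → III.1.1; treated → III.1.1.3. Scheduled 36%. Osteria agreement on III.1.1: RVC ≥ 35% → 2% available; Osteria agreement on III.3.1.2: III.1.1.3 not covered; preferential 2%. → 2%.
Line B: tropical hardwood → III.1; plywood → III.1.1; planed → III.1.1.2. Scheduled 4%. No special measure applies. → 4%.
Line C: beech → III.2; plywood → III.2.3; rough → III.2.3.1. Scheduled 28%. Osteria agreement on III.1.1: III.2.3.1 not covered; Osteria agreement on III.3.1.2: III.2.3.1 not covered. → 28%.
Line D: coniferous → III.3; sawn → III.3.1; planed → III.3.1.3. Scheduled 13%. Pellucia agreement on III.1.1.1: III.3.1.3 not covered. → 13%.
Line E: beech → III.2; veneer sheets → III.2.1; treated → III.2.1.1. Scheduled 28%. quota on III.2.1.1 open → in-quota 11%. → 11%.
Sum: 2% + 4% + 28% + 13% + 11% = 58%.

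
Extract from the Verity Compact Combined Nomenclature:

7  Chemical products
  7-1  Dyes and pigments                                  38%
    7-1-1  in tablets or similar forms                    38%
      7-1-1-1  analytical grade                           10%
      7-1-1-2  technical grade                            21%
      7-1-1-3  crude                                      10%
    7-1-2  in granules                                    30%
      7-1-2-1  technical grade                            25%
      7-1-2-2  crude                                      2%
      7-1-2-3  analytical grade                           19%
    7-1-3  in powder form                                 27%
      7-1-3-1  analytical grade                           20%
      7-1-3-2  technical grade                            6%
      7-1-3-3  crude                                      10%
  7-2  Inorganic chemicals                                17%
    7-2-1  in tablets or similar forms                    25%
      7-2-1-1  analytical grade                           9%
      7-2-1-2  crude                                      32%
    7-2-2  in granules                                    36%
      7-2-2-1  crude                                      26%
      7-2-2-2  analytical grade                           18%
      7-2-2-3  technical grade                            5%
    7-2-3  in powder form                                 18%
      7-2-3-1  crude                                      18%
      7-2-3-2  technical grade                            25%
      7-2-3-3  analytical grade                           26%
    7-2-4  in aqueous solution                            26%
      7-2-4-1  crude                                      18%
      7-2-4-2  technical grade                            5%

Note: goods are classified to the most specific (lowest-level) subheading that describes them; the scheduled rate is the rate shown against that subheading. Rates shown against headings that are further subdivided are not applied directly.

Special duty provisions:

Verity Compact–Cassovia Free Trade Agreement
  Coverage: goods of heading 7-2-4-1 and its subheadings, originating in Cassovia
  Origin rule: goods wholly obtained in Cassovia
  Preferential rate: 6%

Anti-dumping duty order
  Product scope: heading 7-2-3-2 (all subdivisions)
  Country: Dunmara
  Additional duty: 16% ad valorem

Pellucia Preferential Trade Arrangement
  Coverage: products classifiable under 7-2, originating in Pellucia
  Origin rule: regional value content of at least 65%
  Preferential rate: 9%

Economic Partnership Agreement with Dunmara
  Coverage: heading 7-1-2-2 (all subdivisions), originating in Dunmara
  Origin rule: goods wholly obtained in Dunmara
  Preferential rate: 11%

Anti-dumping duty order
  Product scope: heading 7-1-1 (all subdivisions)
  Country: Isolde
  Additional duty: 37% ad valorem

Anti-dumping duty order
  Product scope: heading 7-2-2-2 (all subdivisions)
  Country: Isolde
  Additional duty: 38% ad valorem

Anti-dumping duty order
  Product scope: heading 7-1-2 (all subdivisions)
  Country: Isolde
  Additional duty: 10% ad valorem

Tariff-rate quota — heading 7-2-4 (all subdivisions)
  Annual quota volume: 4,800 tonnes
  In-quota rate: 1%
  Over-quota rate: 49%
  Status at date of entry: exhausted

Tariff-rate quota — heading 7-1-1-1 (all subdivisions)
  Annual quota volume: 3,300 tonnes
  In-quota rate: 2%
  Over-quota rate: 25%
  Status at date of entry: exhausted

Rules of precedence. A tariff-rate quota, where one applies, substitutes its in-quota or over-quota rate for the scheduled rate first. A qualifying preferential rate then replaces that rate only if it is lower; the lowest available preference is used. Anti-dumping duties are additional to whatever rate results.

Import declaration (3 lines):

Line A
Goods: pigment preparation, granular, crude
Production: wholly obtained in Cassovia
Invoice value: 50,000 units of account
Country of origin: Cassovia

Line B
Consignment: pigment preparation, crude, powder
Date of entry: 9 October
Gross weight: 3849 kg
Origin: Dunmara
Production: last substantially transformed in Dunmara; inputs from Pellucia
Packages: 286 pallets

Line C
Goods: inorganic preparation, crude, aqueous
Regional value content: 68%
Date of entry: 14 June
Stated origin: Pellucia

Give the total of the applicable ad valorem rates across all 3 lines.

Line A: pigment → 7-1; granular → 7-1-2; crude → 7-1-2-2. Scheduled 2%. Cassovia agreement on 7-2-4-1: 7-1-2-2 not covered. → 2%.
Line B: pigment → 7-1; powder → 7-1-3; crude → 7-1-3-3. Scheduled 10%. Dunmara agreement on 7-1-2-2: 7-1-3-3 not covered. → 10%.
Line C: inorganic → 7-2; aqueous → 7-2-4; crude → 7-2-4-1. Scheduled 18%. quota on 7-2-4 exhausted → over-quota 49%; Pellucia agreement on 7-2: RVC ≥ 65% → 9% available; preferential 9%. → 9%.
Sum: 2% + 10% + 9% = 21%.

21%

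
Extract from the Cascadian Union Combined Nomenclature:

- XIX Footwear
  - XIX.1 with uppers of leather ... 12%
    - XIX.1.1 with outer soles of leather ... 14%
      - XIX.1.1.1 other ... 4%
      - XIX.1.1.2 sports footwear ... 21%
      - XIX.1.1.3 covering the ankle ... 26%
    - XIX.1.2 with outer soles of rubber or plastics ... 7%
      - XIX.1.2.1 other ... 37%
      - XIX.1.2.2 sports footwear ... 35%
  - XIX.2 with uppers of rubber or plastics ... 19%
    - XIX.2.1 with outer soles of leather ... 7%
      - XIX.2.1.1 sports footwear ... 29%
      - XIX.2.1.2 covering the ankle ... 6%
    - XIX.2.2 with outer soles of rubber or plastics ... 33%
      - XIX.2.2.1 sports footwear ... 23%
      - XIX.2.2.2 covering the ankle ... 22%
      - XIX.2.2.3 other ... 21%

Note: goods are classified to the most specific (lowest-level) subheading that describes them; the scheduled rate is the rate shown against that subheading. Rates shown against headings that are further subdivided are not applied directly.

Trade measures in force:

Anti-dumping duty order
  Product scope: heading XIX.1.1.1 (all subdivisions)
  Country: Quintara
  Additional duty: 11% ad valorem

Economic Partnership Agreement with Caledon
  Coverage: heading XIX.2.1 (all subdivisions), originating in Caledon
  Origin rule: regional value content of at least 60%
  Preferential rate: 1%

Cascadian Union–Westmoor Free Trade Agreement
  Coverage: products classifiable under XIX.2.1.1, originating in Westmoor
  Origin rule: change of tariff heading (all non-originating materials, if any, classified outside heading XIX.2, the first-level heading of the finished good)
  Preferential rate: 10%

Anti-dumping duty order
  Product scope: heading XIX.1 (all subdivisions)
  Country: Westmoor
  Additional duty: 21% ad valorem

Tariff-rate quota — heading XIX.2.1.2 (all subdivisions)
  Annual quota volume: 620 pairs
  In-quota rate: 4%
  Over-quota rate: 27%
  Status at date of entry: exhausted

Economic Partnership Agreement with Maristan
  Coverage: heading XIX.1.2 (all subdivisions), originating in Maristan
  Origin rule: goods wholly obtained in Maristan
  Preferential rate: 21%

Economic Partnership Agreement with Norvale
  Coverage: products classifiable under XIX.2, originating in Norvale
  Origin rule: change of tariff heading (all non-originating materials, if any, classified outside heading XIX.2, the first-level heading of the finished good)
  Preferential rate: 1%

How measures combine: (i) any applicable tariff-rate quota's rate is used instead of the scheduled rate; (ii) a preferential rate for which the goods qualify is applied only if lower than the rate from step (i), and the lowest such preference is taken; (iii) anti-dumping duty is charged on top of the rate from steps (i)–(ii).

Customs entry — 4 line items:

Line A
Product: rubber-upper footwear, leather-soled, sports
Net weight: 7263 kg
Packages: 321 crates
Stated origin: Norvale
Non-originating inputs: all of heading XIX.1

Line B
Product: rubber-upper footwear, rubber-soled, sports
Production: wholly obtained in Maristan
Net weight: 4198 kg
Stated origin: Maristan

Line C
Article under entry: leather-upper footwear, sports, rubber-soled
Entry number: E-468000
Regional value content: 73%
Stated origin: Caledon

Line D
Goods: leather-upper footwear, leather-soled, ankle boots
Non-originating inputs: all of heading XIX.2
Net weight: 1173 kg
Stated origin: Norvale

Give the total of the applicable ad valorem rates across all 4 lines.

Line A: rubber-upper → XIX.2; leather-soled → XIX.2.1; sports → XIX.2.1.1. Scheduled 29%. Norvale agreement on XIX.2: CTH met → 1% available; preferential 1%. → 1%.
Line B: rubber-upper → XIX.2; rubber-soled → XIX.2.2; sports → XIX.2.2.1. Scheduled 23%. Maristan agreement on XIX.1.2: XIX.2.2.1 not covered. → 23%.
Line C: leather-upper → XIX.1; rubber-soled → XIX.1.2; sports → XIX.1.2.2. Scheduled 35%. Caledon agreement on XIX.2.1: XIX.1.2.2 not covered. → 35%.
Line D: leather-upper → XIX.1; leather-soled → XIX.1.1; ankle boots → XIX.1.1.3. Scheduled 26%. Norvale agreement on XIX.2: XIX.1.1.3 not covered. → 26%.
Sum: 1% + 23% + 35% + 26% = 85%.

85%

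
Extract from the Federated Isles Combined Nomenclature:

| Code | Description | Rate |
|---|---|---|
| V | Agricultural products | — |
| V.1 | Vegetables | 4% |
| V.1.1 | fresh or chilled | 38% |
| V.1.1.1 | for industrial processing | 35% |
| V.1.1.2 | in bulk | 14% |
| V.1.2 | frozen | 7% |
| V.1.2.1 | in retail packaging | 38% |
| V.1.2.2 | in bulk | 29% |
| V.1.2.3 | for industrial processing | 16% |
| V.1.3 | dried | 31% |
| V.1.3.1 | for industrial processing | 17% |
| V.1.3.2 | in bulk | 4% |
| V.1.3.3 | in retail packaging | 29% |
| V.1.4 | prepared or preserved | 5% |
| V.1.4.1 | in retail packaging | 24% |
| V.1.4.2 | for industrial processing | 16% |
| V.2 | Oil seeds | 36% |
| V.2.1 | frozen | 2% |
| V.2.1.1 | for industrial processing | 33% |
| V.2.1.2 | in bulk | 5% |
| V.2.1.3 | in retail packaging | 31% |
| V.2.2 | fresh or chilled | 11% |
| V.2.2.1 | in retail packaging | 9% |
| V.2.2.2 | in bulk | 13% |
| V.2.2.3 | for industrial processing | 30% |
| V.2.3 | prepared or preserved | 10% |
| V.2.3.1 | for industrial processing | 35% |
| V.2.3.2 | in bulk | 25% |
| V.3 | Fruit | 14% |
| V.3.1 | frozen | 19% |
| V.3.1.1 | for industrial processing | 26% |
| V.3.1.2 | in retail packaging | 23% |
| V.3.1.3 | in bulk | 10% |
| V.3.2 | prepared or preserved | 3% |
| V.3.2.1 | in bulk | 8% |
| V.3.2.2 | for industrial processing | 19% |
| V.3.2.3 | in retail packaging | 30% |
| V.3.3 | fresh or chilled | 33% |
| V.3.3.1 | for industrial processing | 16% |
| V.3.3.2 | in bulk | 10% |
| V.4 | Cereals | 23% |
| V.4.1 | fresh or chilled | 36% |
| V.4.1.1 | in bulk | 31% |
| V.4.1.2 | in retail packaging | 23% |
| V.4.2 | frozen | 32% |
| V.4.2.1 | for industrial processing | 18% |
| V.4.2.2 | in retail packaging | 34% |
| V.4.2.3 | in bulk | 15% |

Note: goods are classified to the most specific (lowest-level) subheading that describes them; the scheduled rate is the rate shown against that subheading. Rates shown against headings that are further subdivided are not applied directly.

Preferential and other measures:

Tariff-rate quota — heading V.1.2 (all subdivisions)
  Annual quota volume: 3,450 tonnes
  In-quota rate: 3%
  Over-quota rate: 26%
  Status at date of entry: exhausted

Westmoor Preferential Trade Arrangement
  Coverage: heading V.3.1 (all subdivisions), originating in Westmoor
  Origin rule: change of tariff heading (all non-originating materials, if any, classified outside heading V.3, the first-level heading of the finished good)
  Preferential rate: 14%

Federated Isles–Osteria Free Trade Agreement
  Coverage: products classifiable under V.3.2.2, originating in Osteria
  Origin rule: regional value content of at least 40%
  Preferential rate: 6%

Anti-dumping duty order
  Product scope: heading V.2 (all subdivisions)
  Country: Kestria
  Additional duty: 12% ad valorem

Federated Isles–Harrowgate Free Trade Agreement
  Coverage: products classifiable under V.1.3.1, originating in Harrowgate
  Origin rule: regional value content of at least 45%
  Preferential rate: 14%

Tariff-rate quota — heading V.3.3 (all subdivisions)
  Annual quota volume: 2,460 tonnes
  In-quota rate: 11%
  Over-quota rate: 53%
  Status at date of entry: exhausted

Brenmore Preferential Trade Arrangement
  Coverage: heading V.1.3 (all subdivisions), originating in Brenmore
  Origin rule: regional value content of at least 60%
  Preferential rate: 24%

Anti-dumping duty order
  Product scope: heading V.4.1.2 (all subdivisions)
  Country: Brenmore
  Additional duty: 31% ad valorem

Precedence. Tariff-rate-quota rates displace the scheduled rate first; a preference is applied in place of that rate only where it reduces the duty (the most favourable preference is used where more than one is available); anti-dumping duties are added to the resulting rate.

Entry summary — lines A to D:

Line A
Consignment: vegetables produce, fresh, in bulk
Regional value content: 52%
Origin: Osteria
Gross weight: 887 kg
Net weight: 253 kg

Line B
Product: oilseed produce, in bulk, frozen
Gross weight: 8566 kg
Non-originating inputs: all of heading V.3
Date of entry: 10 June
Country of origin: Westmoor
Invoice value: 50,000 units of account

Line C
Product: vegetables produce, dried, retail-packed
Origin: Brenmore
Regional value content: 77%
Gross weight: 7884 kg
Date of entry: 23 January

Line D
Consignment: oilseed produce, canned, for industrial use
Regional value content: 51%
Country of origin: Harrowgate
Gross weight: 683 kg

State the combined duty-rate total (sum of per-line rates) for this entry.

Line A: vegetables → V.1; fresh → V.1.1; in bulk → V.1.1.2. Scheduled 14%. Osteria agreement on V.3.2.2: V.1.1.2 not covered. → 14%.
Line B: oilseed → V.2; frozen → V.2.1; in bulk → V.2.1.2. Scheduled 5%. Westmoor agreement on V.3.1: V.2.1.2 not covered. → 5%.
Line C: vegetables → V.1; dried → V.1.3; retail-packed → V.1.3.3. Scheduled 29%. Brenmore agreement on V.1.3: RVC ≥ 60% → 24% available; preferential 24%. → 24%.
Line D: oilseed → V.2; canned → V.2.3; for industrial use → V.2.3.1. Scheduled 35%. Harrowgate agreement on V.1.3.1: V.2.3.1 not covered. → 35%.
Sum: 14% + 5% + 24% + 35% = 78%.

78%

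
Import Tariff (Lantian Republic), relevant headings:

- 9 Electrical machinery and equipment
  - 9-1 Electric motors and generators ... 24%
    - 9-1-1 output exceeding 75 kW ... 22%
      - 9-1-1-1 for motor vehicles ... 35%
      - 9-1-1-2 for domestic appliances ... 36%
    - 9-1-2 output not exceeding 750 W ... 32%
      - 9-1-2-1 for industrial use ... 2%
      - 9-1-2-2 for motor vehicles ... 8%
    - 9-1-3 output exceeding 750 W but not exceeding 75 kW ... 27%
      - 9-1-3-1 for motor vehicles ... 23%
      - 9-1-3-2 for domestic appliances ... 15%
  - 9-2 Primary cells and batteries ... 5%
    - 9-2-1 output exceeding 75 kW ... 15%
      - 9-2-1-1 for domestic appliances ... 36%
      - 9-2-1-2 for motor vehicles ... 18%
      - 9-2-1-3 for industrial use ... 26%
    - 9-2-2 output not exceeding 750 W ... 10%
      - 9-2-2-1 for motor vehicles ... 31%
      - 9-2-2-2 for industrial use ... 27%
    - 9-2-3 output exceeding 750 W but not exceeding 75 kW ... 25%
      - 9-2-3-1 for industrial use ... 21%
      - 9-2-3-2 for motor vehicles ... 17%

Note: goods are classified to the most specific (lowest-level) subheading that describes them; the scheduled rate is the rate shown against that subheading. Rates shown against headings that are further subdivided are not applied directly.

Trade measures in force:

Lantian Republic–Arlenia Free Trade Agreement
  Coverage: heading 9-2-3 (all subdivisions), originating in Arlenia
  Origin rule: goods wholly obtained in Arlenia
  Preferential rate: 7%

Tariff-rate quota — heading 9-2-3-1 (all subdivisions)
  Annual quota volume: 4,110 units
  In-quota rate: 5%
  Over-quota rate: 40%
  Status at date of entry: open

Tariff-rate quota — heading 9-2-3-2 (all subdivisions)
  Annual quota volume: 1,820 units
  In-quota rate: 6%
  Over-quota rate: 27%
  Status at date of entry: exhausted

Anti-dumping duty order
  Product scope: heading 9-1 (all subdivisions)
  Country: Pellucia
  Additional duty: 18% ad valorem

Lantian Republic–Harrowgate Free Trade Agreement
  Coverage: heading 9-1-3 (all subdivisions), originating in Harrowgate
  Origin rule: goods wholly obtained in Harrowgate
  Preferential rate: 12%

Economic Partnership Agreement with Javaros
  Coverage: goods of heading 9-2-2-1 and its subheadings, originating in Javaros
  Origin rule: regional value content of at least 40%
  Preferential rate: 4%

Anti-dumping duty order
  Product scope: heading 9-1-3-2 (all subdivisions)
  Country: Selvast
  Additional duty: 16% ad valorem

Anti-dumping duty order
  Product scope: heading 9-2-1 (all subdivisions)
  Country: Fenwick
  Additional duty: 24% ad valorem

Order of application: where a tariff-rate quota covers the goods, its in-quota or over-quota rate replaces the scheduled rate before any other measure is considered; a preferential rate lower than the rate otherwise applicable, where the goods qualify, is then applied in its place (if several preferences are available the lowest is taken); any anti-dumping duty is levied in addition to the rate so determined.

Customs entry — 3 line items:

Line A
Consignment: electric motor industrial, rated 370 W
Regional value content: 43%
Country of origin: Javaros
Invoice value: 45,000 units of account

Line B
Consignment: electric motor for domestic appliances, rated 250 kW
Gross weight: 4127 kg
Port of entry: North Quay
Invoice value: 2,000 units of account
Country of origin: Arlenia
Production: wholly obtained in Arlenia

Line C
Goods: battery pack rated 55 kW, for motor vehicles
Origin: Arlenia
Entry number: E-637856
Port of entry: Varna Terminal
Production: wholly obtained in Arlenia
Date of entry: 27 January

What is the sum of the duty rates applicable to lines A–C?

45%

Line A: electric motor → 9-1; rated 370 W → 9-1-2; industrial → 9-1-2-1. Scheduled 2%. Javaros agreement on 9-2-2-1: 9-1-2-1 not covered. → 2%.
Line B: electric motor → 9-1; rated 250 kW → 9-1-1; for domestic appliances → 9-1-1-2. Scheduled 36%. Arlenia agreement on 9-2-3: 9-1-1-2 not covered. → 36%.
Line C: battery pack → 9-2; rated 55 kW → 9-2-3; for motor vehicles → 9-2-3-2. Scheduled 17%. quota on 9-2-3-2 exhausted → over-quota 27%; Arlenia agreement on 9-2-3: wholly obtained → 7% available; preferential 7%. → 7%.
Sum: 2% + 36% + 7% = 45%.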